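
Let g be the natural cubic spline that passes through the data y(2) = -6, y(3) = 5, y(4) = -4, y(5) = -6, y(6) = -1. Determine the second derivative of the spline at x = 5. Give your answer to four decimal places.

6.1071

Put σ_i = g'' at the i-th knot. Here h = (1, 1, 1, 1) and Δ = (11, -9, -2, 5), so the interior equations h_(i-1)·σ_(i-1) + 2(h_(i-1)+h_i)·σ_i + h_i·σ_(i+1) = 6(Δ_i − Δ_(i-1)) read
  1·σ_0 + 4·σ_1 + 1·σ_2 = 6(Δ_1 - Δ_0) = -120
  1·σ_1 + 4·σ_2 + 1·σ_3 = 6(Δ_2 - Δ_1) = 42
  1·σ_2 + 4·σ_3 + 1·σ_4 = 6(Δ_3 - Δ_2) = 42
Natural end conditions: σ_0 = σ_4 = 0.
Forward elimination and back-substitution give σ_0 = 0, σ_1 = -963/28, σ_2 = 123/7, σ_3 = 171/28, σ_4 = 0.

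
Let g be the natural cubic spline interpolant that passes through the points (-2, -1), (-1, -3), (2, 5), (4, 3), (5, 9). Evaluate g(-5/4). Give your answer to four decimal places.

Write M_i for g''(x_i). With h_i = 1, 3, 2, 1 and divided differences Δ_i = -2, 8/3, -1, 6, the continuity of g' gives the tridiagonal system
  1·M_0 + 8·M_1 + 3·M_2 = 6(Δ_1 - Δ_0) = 28
  3·M_1 + 10·M_2 + 2·M_3 = 6(Δ_2 - Δ_1) = -22
  2·M_2 + 6·M_3 + 1·M_4 = 6(Δ_3 - Δ_2) = 42
Natural end conditions: M_0 = M_4 = 0.
Solving the tridiagonal system: M_0 = 0, M_1 = 1108/197, M_2 = -1116/197, M_3 = 1751/197, M_4 = 0.
On [-2, -1], g(x) = -1 - 1736/591·(x + 2) + 0·(x + 2)² + 554/591·(x + 2)³.
With (x + 2) = 3/4: g(-5/4) = -17699/6304.

-2.8076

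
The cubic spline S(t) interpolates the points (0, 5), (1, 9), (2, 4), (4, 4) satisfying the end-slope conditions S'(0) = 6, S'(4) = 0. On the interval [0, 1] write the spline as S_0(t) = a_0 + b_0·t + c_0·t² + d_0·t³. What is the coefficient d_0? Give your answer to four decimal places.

Let m_i = S''(x_i). Step sizes h_i = 1, 1, 2; slopes of the chords Δ_i = (y_(i+1) - y_i)/h_i = 4, -5, 0.
  1·m_0 + 4·m_1 + 1·m_2 = 6(Δ_1 - Δ_0) = -54
  1·m_1 + 6·m_2 + 2·m_3 = 6(Δ_2 - Δ_1) = 30
Clamped end conditions give two more equations: 2h_0·m_0 + h_0·m_1 = 6(Δ_0 - S'(0)) = -12 and h_2·m_2 + 2h_2·m_3 = 6(S'(4) - Δ_2) = 0.
Solving: m_0 = 24/11, m_1 = -180/11, m_2 = 102/11, m_3 = -51/11.
On [0, 1], with S_0(t) = a_0 + b_0·t + c_0·t² + d_0·t³: c_0 = m_0/2 = 12/11, d_0 = (m_1 - m_0)/(6h_0) = -34/11, b_0 = Δ_0 - h_0(2m_0 + m_1)/6 = 6.

-3.0909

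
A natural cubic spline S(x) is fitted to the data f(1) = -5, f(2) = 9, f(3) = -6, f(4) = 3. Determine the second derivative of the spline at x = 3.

Write M_i for S''(x_i). With h_i = 1, 1, 1 and divided differences Δ_i = 14, -15, 9, the continuity of S' gives the tridiagonal system
  1·M_0 + 4·M_1 + 1·M_2 = 6(Δ_1 - Δ_0) = -174
  1·M_1 + 4·M_2 + 1·M_3 = 6(Δ_2 - Δ_1) = 144
Natural end conditions: M_0 = M_3 = 0.
Forward elimination and back-substitution give M_0 = 0, M_1 = -56, M_2 = 50, M_3 = 0.

50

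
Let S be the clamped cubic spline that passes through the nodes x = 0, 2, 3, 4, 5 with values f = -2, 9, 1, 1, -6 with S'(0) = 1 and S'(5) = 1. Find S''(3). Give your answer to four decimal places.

24.4024

Write σ_i for S''(x_i). With h_i = 2, 1, 1, 1 and divided differences Δ_i = 11/2, -8, 0, -7, the continuity of S' gives the tridiagonal system
  2·σ_0 + 6·σ_1 + 1·σ_2 = 6(Δ_1 - Δ_0) = -81
  1·σ_1 + 4·σ_2 + 1·σ_3 = 6(Δ_2 - Δ_1) = 48
  1·σ_2 + 4·σ_3 + 1·σ_4 = 6(Δ_3 - Δ_2) = -42
Clamped end conditions give two more equations: 2h_0·σ_0 + h_0·σ_1 = 6(Δ_0 - S'(0)) = 27 and h_3·σ_3 + 2h_3·σ_4 = 6(S'(5) - Δ_3) = 48.
Forward elimination and back-substitution give σ_0 = 3057/164, σ_1 = -975/41, σ_2 = 2001/82, σ_3 = -1059/41, σ_4 = 3027/82.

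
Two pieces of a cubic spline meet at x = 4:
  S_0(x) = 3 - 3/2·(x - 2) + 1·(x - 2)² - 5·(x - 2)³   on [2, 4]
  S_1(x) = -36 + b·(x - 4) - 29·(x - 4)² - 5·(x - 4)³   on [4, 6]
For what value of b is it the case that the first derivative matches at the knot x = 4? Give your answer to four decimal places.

-57.5000

S_0'(x) = -3/2 + 2·(x - 2) - 15·(x - 2)², so S_0'(4) = -115/2. On the right, S_1'(4) = b, so b = -115/2.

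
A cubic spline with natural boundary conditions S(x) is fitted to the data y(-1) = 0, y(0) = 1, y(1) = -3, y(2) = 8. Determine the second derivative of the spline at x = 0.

With σ_i denoting the second derivative at x_i, h_i = 1, 1, 1, and Δ_i = (y_(i+1) − y_i)/h_i = 1, -4, 11:
  1·σ_0 + 4·σ_1 + 1·σ_2 = 6(Δ_1 - Δ_0) = -30
  1·σ_1 + 4·σ_2 + 1·σ_3 = 6(Δ_2 - Δ_1) = 90
Natural end conditions: σ_0 = σ_3 = 0.
Solving: σ_0 = 0, σ_1 = -14, σ_2 = 26, σ_3 = 0.

-14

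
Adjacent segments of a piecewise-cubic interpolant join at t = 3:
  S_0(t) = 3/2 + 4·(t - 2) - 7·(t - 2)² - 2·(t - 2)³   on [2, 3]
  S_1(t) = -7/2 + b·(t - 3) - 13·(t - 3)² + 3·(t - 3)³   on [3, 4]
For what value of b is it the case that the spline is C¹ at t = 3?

S_0'(t) = 4 - 14·(t - 2) - 6·(t - 2)², so S_0'(3) = -16. On the right, S_1'(3) = b, so b = -16.

-16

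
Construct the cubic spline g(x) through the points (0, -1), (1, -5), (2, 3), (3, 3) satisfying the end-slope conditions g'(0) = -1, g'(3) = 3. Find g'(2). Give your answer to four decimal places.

4.7333

Put m_i = g'' at the i-th knot. Here h = (1, 1, 1) and Δ = (-4, 8, 0), so the interior equations h_(i-1)·m_(i-1) + 2(h_(i-1)+h_i)·m_i + h_i·m_(i+1) = 6(Δ_i − Δ_(i-1)) read
  1·m_0 + 4·m_1 + 1·m_2 = 6(Δ_1 - Δ_0) = 72
  1·m_1 + 4·m_2 + 1·m_3 = 6(Δ_2 - Δ_1) = -48
Clamped end conditions give two more equations: 2h_0·m_0 + h_0·m_1 = 6(Δ_0 - g'(0)) = -18 and h_2·m_2 + 2h_2·m_3 = 6(g'(3) - Δ_2) = 18.
Hence m_0 = -362/15, m_1 = 454/15, m_2 = -374/15, m_3 = 322/15.
On [2, 3], g'(x) = b_2 + 2c_2·(x - 2) + 3d_2·(x - 2)² with b_2 = Δ_2 - h_2(2m_2 + m_3)/6 = 71/15, c_2 = m_2/2 = -187/15, d_2 = (m_3 - m_2)/(6h_2) = 116/15. So g'(2) = 71/15.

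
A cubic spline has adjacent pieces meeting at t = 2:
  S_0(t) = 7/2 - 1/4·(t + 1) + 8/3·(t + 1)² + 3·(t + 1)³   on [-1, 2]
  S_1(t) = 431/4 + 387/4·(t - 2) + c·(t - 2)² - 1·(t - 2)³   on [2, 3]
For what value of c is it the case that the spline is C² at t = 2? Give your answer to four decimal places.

29.6667

S_0''(t) = 16/3 + 18·(t + 1), so S_0''(2) = 178/3. On the right, S_1''(2) = 2c, so c = 89/3.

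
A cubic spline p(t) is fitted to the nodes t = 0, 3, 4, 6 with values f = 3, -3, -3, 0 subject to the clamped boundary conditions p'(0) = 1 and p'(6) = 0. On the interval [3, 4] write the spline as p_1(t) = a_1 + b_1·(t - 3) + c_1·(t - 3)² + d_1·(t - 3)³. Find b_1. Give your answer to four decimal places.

Put m_i = p'' at the i-th knot. Here h = (3, 1, 2) and Δ = (-2, 0, 3/2), so the interior equations h_(i-1)·m_(i-1) + 2(h_(i-1)+h_i)·m_i + h_i·m_(i+1) = 6(Δ_i − Δ_(i-1)) read
  3·m_0 + 8·m_1 + 1·m_2 = 6(Δ_1 - Δ_0) = 12
  1·m_1 + 6·m_2 + 2·m_3 = 6(Δ_2 - Δ_1) = 9
Clamped end conditions give two more equations: 2h_0·m_0 + h_0·m_1 = 6(Δ_0 - p'(0)) = -18 and h_2·m_2 + 2h_2·m_3 = 6(p'(6) - Δ_2) = -9.
Solving: m_0 = -187/42, m_1 = 61/21, m_2 = 89/42, m_3 = -139/42.
On [3, 4], with p_1(t) = a_1 + b_1·(t - 3) + c_1·(t - 3)² + d_1·(t - 3)³: c_1 = m_1/2 = 61/42, d_1 = (m_2 - m_1)/(6h_1) = -11/84, b_1 = Δ_1 - h_1(2m_1 + m_2)/6 = -37/28.

-1.3214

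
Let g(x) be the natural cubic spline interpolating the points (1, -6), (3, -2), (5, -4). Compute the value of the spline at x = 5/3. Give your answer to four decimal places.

-4.2222

Let M_i = g''(x_i). Step sizes h_i = 2, 2; slopes of the chords Δ_i = (y_(i+1) - y_i)/h_i = 2, -1.
  2·M_0 + 8·M_1 + 2·M_2 = 6(Δ_1 - Δ_0) = -18
Natural end conditions: M_0 = M_2 = 0.
Hence M_0 = 0, M_1 = -9/4, M_2 = 0.
On [1, 3], g(x) = -6 + 11/4·(x - 1) + 0·(x - 1)² - 3/16·(x - 1)³.
With (x - 1) = 2/3: g(5/3) = -38/9.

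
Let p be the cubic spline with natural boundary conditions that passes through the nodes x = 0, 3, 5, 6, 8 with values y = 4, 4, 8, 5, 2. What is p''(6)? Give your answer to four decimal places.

2.5399

With M_i denoting the second derivative at x_i, h_i = 3, 2, 1, 2, and Δ_i = (y_(i+1) − y_i)/h_i = 0, 2, -3, -3/2:
  3·M_0 + 10·M_1 + 2·M_2 = 6(Δ_1 - Δ_0) = 12
  2·M_1 + 6·M_2 + 1·M_3 = 6(Δ_2 - Δ_1) = -30
  1·M_2 + 6·M_3 + 2·M_4 = 6(Δ_3 - Δ_2) = 9
Natural end conditions: M_0 = M_4 = 0.
Hence M_0 = 0, M_1 = 399/163, M_2 = -1017/163, M_3 = 414/163, M_4 = 0.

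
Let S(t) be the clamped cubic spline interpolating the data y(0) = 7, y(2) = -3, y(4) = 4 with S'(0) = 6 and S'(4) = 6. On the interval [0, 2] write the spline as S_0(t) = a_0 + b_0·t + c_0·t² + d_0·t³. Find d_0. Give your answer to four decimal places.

2.9688

Let M_i = S''(x_i). Step sizes h_i = 2, 2; slopes of the chords Δ_i = (y_(i+1) - y_i)/h_i = -5, 7/2.
  2·M_0 + 8·M_1 + 2·M_2 = 6(Δ_1 - Δ_0) = 51
Clamped end conditions give two more equations: 2h_0·M_0 + h_0·M_1 = 6(Δ_0 - S'(0)) = -66 and h_1·M_1 + 2h_1·M_2 = 6(S'(4) - Δ_1) = 15.
Solving the tridiagonal system: M_0 = -183/8, M_1 = 51/4, M_2 = -21/8.
On [0, 2], with S_0(t) = a_0 + b_0·t + c_0·t² + d_0·t³: c_0 = M_0/2 = -183/16, d_0 = (M_1 - M_0)/(6h_0) = 95/32, b_0 = Δ_0 - h_0(2M_0 + M_1)/6 = 6.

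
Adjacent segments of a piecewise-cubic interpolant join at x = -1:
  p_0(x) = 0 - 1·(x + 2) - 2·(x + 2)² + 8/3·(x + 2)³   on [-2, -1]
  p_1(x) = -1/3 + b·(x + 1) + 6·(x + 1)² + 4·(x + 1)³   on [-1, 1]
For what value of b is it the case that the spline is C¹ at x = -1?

3

p_0'(x) = -1 - 4·(x + 2) + 8·(x + 2)², so p_0'(-1) = 3. On the right, p_1'(-1) = b, so b = 3.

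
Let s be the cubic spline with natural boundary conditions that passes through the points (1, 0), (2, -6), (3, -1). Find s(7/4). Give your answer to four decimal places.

Put m_i = s'' at the i-th knot. Here h = (1, 1) and Δ = (-6, 5), so the interior equations h_(i-1)·m_(i-1) + 2(h_(i-1)+h_i)·m_i + h_i·m_(i+1) = 6(Δ_i − Δ_(i-1)) read
  1·m_0 + 4·m_1 + 1·m_2 = 6(Δ_1 - Δ_0) = 66
Natural end conditions: m_0 = m_2 = 0.
Solving the tridiagonal system: m_0 = 0, m_1 = 33/2, m_2 = 0.
On [1, 2], s(x) = 0 - 35/4·(x - 1) + 0·(x - 1)² + 11/4·(x - 1)³.
With (x - 1) = 3/4: s(7/4) = -1383/256.

-5.4023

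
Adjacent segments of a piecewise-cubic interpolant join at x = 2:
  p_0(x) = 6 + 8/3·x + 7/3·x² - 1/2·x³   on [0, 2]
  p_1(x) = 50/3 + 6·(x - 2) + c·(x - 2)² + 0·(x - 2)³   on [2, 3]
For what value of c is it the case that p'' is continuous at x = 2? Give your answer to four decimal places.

p_0''(x) = 14/3 - 3·x, so p_0''(2) = -4/3. On the right, p_1''(2) = 2c, so c = -2/3.

-0.6667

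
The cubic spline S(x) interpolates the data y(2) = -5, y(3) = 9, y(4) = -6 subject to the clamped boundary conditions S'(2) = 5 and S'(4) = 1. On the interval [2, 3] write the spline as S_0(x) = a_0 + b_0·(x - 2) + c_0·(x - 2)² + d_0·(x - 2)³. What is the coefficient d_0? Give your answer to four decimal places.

Write M_i for S''(x_i). With h_i = 1, 1 and divided differences Δ_i = 14, -15, the continuity of S' gives the tridiagonal system
  1·M_0 + 4·M_1 + 1·M_2 = 6(Δ_1 - Δ_0) = -174
Clamped end conditions give two more equations: 2h_0·M_0 + h_0·M_1 = 6(Δ_0 - S'(2)) = 54 and h_1·M_1 + 2h_1·M_2 = 6(S'(4) - Δ_1) = 96.
Forward elimination and back-substitution give M_0 = 137/2, M_1 = -83, M_2 = 179/2.
On [2, 3], with S_0(x) = a_0 + b_0·(x - 2) + c_0·(x - 2)² + d_0·(x - 2)³: c_0 = M_0/2 = 137/4, d_0 = (M_1 - M_0)/(6h_0) = -101/4, b_0 = Δ_0 - h_0(2M_0 + M_1)/6 = 5.

-25.2500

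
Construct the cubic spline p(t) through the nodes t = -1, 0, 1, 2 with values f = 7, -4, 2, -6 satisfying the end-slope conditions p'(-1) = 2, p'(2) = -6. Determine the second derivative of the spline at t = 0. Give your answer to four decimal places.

51.8667

With m_i denoting the second derivative at x_i, h_i = 1, 1, 1, and Δ_i = (y_(i+1) − y_i)/h_i = -11, 6, -8:
  1·m_0 + 4·m_1 + 1·m_2 = 6(Δ_1 - Δ_0) = 102
  1·m_1 + 4·m_2 + 1·m_3 = 6(Δ_2 - Δ_1) = -84
Clamped end conditions give two more equations: 2h_0·m_0 + h_0·m_1 = 6(Δ_0 - p'(-1)) = -78 and h_2·m_2 + 2h_2·m_3 = 6(p'(2) - Δ_2) = 12.
Hence m_0 = -974/15, m_1 = 778/15, m_2 = -608/15, m_3 = 394/15.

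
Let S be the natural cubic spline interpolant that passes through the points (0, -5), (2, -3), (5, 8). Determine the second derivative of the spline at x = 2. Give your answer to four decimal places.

Put σ_i = S'' at the i-th knot. Here h = (2, 3) and Δ = (1, 11/3), so the interior equations h_(i-1)·σ_(i-1) + 2(h_(i-1)+h_i)·σ_i + h_i·σ_(i+1) = 6(Δ_i − Δ_(i-1)) read
  2·σ_0 + 10·σ_1 + 3·σ_2 = 6(Δ_1 - Δ_0) = 16
Natural end conditions: σ_0 = σ_2 = 0.
Hence σ_0 = 0, σ_1 = 8/5, σ_2 = 0.

1.6000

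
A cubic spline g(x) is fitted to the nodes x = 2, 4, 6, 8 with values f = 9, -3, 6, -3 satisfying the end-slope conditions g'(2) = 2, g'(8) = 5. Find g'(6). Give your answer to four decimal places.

Put m_i = g'' at the i-th knot. Here h = (2, 2, 2) and Δ = (-6, 9/2, -9/2), so the interior equations h_(i-1)·m_(i-1) + 2(h_(i-1)+h_i)·m_i + h_i·m_(i+1) = 6(Δ_i − Δ_(i-1)) read
  2·m_0 + 8·m_1 + 2·m_2 = 6(Δ_1 - Δ_0) = 63
  2·m_1 + 8·m_2 + 2·m_3 = 6(Δ_2 - Δ_1) = -54
Clamped end conditions give two more equations: 2h_0·m_0 + h_0·m_1 = 6(Δ_0 - g'(2)) = -48 and h_2·m_2 + 2h_2·m_3 = 6(g'(8) - Δ_2) = 57.
Solving: m_0 = -103/5, m_1 = 86/5, m_2 = -167/10, m_3 = 113/5.
On [6, 8], g'(x) = b_2 + 2c_2·(x - 6) + 3d_2·(x - 6)² with b_2 = Δ_2 - h_2(2m_2 + m_3)/6 = -9/10, c_2 = m_2/2 = -167/20, d_2 = (m_3 - m_2)/(6h_2) = 131/40. So g'(6) = -9/10.

-0.9000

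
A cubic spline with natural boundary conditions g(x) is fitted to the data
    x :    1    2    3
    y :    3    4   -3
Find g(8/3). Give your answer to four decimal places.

With m_i denoting the second derivative at x_i, h_i = 1, 1, and Δ_i = (y_(i+1) − y_i)/h_i = 1, -7:
  1·m_0 + 4·m_1 + 1·m_2 = 6(Δ_1 - Δ_0) = -48
Natural end conditions: m_0 = m_2 = 0.
Solving the tridiagonal system: m_0 = 0, m_1 = -12, m_2 = 0.
On [2, 3], g(x) = 4 - 3·(x - 2) - 6·(x - 2)² + 2·(x - 2)³.
With (x - 2) = 2/3: g(8/3) = -2/27.

-0.0741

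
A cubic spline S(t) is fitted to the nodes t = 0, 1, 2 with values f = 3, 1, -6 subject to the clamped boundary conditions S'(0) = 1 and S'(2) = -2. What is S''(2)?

21

Write σ_i for S''(x_i). With h_i = 1, 1 and divided differences Δ_i = -2, -7, the continuity of S' gives the tridiagonal system
  1·σ_0 + 4·σ_1 + 1·σ_2 = 6(Δ_1 - Δ_0) = -30
Clamped end conditions give two more equations: 2h_0·σ_0 + h_0·σ_1 = 6(Δ_0 - S'(0)) = -18 and h_1·σ_1 + 2h_1·σ_2 = 6(S'(2) - Δ_1) = 30.
Hence σ_0 = -3, σ_1 = -12, σ_2 = 21.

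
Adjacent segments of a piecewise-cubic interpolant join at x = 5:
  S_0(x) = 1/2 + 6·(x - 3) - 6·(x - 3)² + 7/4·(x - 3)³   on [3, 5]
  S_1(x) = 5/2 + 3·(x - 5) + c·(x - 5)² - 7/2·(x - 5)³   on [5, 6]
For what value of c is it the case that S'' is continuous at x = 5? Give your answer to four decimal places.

S_0''(x) = -12 + 21/2·(x - 3), so S_0''(5) = 9. On the right, S_1''(5) = 2c, so c = 9/2.

4.5000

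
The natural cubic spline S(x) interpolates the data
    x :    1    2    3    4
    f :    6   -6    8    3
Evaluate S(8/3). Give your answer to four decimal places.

Write M_i for S''(x_i). With h_i = 1, 1, 1 and divided differences Δ_i = -12, 14, -5, the continuity of S' gives the tridiagonal system
  1·M_0 + 4·M_1 + 1·M_2 = 6(Δ_1 - Δ_0) = 156
  1·M_1 + 4·M_2 + 1·M_3 = 6(Δ_2 - Δ_1) = -114
Natural end conditions: M_0 = M_3 = 0.
Forward elimination and back-substitution give M_0 = 0, M_1 = 246/5, M_2 = -204/5, M_3 = 0.
On [2, 3], S(x) = -6 + 22/5·(x - 2) + 123/5·(x - 2)² - 15·(x - 2)³.
With (x - 2) = 2/3: S(8/3) = 154/45.

3.4222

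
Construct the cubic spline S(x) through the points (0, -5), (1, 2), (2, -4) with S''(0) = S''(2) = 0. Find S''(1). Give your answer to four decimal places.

Let m_i = S''(x_i). Step sizes h_i = 1, 1; slopes of the chords Δ_i = (y_(i+1) - y_i)/h_i = 7, -6.
  1·m_0 + 4·m_1 + 1·m_2 = 6(Δ_1 - Δ_0) = -78
Natural end conditions: m_0 = m_2 = 0.
Solving: m_0 = 0, m_1 = -39/2, m_2 = 0.

-19.5000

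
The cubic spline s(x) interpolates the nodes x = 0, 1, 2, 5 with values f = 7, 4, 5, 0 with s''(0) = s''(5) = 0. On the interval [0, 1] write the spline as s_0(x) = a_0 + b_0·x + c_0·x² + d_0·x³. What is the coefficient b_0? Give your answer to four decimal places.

-4.1183

Put σ_i = s'' at the i-th knot. Here h = (1, 1, 3) and Δ = (-3, 1, -5/3), so the interior equations h_(i-1)·σ_(i-1) + 2(h_(i-1)+h_i)·σ_i + h_i·σ_(i+1) = 6(Δ_i − Δ_(i-1)) read
  1·σ_0 + 4·σ_1 + 1·σ_2 = 6(Δ_1 - Δ_0) = 24
  1·σ_1 + 8·σ_2 + 3·σ_3 = 6(Δ_2 - Δ_1) = -16
Natural end conditions: σ_0 = σ_3 = 0.
Solving the tridiagonal system: σ_0 = 0, σ_1 = 208/31, σ_2 = -88/31, σ_3 = 0.
On [0, 1], with s_0(x) = a_0 + b_0·x + c_0·x² + d_0·x³: c_0 = σ_0/2 = 0, d_0 = (σ_1 - σ_0)/(6h_0) = 104/93, b_0 = Δ_0 - h_0(2σ_0 + σ_1)/6 = -383/93.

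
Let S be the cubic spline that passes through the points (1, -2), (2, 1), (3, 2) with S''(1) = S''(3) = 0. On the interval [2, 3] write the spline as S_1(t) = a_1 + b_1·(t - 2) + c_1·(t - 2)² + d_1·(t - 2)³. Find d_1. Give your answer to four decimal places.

Put M_i = S'' at the i-th knot. Here h = (1, 1) and Δ = (3, 1), so the interior equations h_(i-1)·M_(i-1) + 2(h_(i-1)+h_i)·M_i + h_i·M_(i+1) = 6(Δ_i − Δ_(i-1)) read
  1·M_0 + 4·M_1 + 1·M_2 = 6(Δ_1 - Δ_0) = -12
Natural end conditions: M_0 = M_2 = 0.
Hence M_0 = 0, M_1 = -3, M_2 = 0.
On [2, 3], with S_1(t) = a_1 + b_1·(t - 2) + c_1·(t - 2)² + d_1·(t - 2)³: c_1 = M_1/2 = -3/2, d_1 = (M_2 - M_1)/(6h_1) = 1/2, b_1 = Δ_1 - h_1(2M_1 + M_2)/6 = 2.

0.5000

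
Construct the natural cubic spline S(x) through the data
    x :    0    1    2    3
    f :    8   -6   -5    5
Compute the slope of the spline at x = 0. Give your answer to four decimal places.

Put M_i = S'' at the i-th knot. Here h = (1, 1, 1) and Δ = (-14, 1, 10), so the interior equations h_(i-1)·M_(i-1) + 2(h_(i-1)+h_i)·M_i + h_i·M_(i+1) = 6(Δ_i − Δ_(i-1)) read
  1·M_0 + 4·M_1 + 1·M_2 = 6(Δ_1 - Δ_0) = 90
  1·M_1 + 4·M_2 + 1·M_3 = 6(Δ_2 - Δ_1) = 54
Natural end conditions: M_0 = M_3 = 0.
Solving: M_0 = 0, M_1 = 102/5, M_2 = 42/5, M_3 = 0.
On [0, 1], S'(x) = b_0 + 2c_0·x + 3d_0·x² with b_0 = Δ_0 - h_0(2M_0 + M_1)/6 = -87/5, c_0 = M_0/2 = 0, d_0 = (M_1 - M_0)/(6h_0) = 17/5. So S'(0) = -87/5.

-17.4000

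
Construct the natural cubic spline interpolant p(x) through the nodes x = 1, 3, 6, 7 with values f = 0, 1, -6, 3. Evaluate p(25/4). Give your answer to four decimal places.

-4.3131

Let M_i = p''(x_i). Step sizes h_i = 2, 3, 1; slopes of the chords Δ_i = (y_(i+1) - y_i)/h_i = 1/2, -7/3, 9.
  2·M_0 + 10·M_1 + 3·M_2 = 6(Δ_1 - Δ_0) = -17
  3·M_1 + 8·M_2 + 1·M_3 = 6(Δ_2 - Δ_1) = 68
Natural end conditions: M_0 = M_3 = 0.
Solving the tridiagonal system: M_0 = 0, M_1 = -340/71, M_2 = 731/71, M_3 = 0.
On [6, 7], p(x) = -6 + 1186/213·(x - 6) + 731/142·(x - 6)² - 731/426·(x - 6)³.
With (x - 6) = 1/4: p(25/4) = -39197/9088.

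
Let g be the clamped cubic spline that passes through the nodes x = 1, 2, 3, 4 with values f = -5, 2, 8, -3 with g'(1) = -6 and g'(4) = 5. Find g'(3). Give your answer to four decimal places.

Write M_i for g''(x_i). With h_i = 1, 1, 1 and divided differences Δ_i = 7, 6, -11, the continuity of g' gives the tridiagonal system
  1·M_0 + 4·M_1 + 1·M_2 = 6(Δ_1 - Δ_0) = -6
  1·M_1 + 4·M_2 + 1·M_3 = 6(Δ_2 - Δ_1) = -102
Clamped end conditions give two more equations: 2h_0·M_0 + h_0·M_1 = 6(Δ_0 - g'(1)) = 78 and h_2·M_2 + 2h_2·M_3 = 6(g'(4) - Δ_2) = 96.
Solving: M_0 = 118/3, M_1 = -2/3, M_2 = -128/3, M_3 = 208/3.
On [3, 4], g'(x) = b_2 + 2c_2·(x - 3) + 3d_2·(x - 3)² with b_2 = Δ_2 - h_2(2M_2 + M_3)/6 = -25/3, c_2 = M_2/2 = -64/3, d_2 = (M_3 - M_2)/(6h_2) = 56/3. So g'(3) = -25/3.

-8.3333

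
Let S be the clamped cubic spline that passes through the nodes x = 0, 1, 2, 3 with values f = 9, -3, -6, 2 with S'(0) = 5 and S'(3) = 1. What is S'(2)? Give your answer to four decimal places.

Put M_i = S'' at the i-th knot. Here h = (1, 1, 1) and Δ = (-12, -3, 8), so the interior equations h_(i-1)·M_(i-1) + 2(h_(i-1)+h_i)·M_i + h_i·M_(i+1) = 6(Δ_i − Δ_(i-1)) read
  1·M_0 + 4·M_1 + 1·M_2 = 6(Δ_1 - Δ_0) = 54
  1·M_1 + 4·M_2 + 1·M_3 = 6(Δ_2 - Δ_1) = 66
Clamped end conditions give two more equations: 2h_0·M_0 + h_0·M_1 = 6(Δ_0 - S'(0)) = -102 and h_2·M_2 + 2h_2·M_3 = 6(S'(3) - Δ_2) = -42.
Solving the tridiagonal system: M_0 = -952/15, M_1 = 374/15, M_2 = 266/15, M_3 = -448/15.
On [2, 3], S'(x) = b_2 + 2c_2·(x - 2) + 3d_2·(x - 2)² with b_2 = Δ_2 - h_2(2M_2 + M_3)/6 = 106/15, c_2 = M_2/2 = 133/15, d_2 = (M_3 - M_2)/(6h_2) = -119/15. So S'(2) = 106/15.

7.0667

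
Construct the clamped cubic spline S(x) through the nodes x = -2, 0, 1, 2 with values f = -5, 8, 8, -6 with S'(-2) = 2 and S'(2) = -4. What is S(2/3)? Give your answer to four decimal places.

With M_i denoting the second derivative at x_i, h_i = 2, 1, 1, and Δ_i = (y_(i+1) − y_i)/h_i = 13/2, 0, -14:
  2·M_0 + 6·M_1 + 1·M_2 = 6(Δ_1 - Δ_0) = -39
  1·M_1 + 4·M_2 + 1·M_3 = 6(Δ_2 - Δ_1) = -84
Clamped end conditions give two more equations: 2h_0·M_0 + h_0·M_1 = 6(Δ_0 - S'(-2)) = 27 and h_2·M_2 + 2h_2·M_3 = 6(S'(2) - Δ_2) = 60.
Hence M_0 = 195/22, M_1 = -93/22, M_2 = -345/11, M_3 = 1005/22.
On [0, 1], S(x) = 8 + 73/11·x - 93/44·x² - 199/44·x³.
With x = 2/3: S(2/3) = 3013/297.

10.1448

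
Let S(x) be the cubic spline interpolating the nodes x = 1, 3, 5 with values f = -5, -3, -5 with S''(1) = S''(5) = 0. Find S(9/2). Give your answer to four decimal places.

-4.2656

Let M_i = S''(x_i). Step sizes h_i = 2, 2; slopes of the chords Δ_i = (y_(i+1) - y_i)/h_i = 1, -1.
  2·M_0 + 8·M_1 + 2·M_2 = 6(Δ_1 - Δ_0) = -12
Natural end conditions: M_0 = M_2 = 0.
Hence M_0 = 0, M_1 = -3/2, M_2 = 0.
On [3, 5], S(x) = -3 + 0·(x - 3) - 3/4·(x - 3)² + 1/8·(x - 3)³.
With (x - 3) = 3/2: S(9/2) = -273/64.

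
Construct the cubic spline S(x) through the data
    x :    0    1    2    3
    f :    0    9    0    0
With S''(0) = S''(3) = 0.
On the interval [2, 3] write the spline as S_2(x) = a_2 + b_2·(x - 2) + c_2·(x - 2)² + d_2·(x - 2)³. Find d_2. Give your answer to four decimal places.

With m_i denoting the second derivative at x_i, h_i = 1, 1, 1, and Δ_i = (y_(i+1) − y_i)/h_i = 9, -9, 0:
  1·m_0 + 4·m_1 + 1·m_2 = 6(Δ_1 - Δ_0) = -108
  1·m_1 + 4·m_2 + 1·m_3 = 6(Δ_2 - Δ_1) = 54
Natural end conditions: m_0 = m_3 = 0.
Forward elimination and back-substitution give m_0 = 0, m_1 = -162/5, m_2 = 108/5, m_3 = 0.
On [2, 3], with S_2(x) = a_2 + b_2·(x - 2) + c_2·(x - 2)² + d_2·(x - 2)³: c_2 = m_2/2 = 54/5, d_2 = (m_3 - m_2)/(6h_2) = -18/5, b_2 = Δ_2 - h_2(2m_2 + m_3)/6 = -36/5.

-3.6000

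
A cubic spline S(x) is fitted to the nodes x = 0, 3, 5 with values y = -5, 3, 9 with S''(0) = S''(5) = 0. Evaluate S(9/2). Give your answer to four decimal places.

7.4688

Write M_i for S''(x_i). With h_i = 3, 2 and divided differences Δ_i = 8/3, 3, the continuity of S' gives the tridiagonal system
  3·M_0 + 10·M_1 + 2·M_2 = 6(Δ_1 - Δ_0) = 2
Natural end conditions: M_0 = M_2 = 0.
Solving the tridiagonal system: M_0 = 0, M_1 = 1/5, M_2 = 0.
On [3, 5], S(x) = 3 + 43/15·(x - 3) + 1/10·(x - 3)² - 1/60·(x - 3)³.
With (x - 3) = 3/2: S(9/2) = 239/32.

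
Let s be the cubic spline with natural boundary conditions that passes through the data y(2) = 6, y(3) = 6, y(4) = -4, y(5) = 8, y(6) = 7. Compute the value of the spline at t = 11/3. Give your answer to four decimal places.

-2.2751

Let M_i = s''(x_i). Step sizes h_i = 1, 1, 1, 1; slopes of the chords Δ_i = (y_(i+1) - y_i)/h_i = 0, -10, 12, -1.
  1·M_0 + 4·M_1 + 1·M_2 = 6(Δ_1 - Δ_0) = -60
  1·M_1 + 4·M_2 + 1·M_3 = 6(Δ_2 - Δ_1) = 132
  1·M_2 + 4·M_3 + 1·M_4 = 6(Δ_3 - Δ_2) = -78
Natural end conditions: M_0 = M_4 = 0.
Solving the tridiagonal system: M_0 = 0, M_1 = -753/28, M_2 = 333/7, M_3 = -879/28, M_4 = 0.
On [3, 4], s(t) = 6 - 251/28·(t - 3) - 753/56·(t - 3)² + 695/56·(t - 3)³.
With (t - 3) = 2/3: s(11/3) = -430/189.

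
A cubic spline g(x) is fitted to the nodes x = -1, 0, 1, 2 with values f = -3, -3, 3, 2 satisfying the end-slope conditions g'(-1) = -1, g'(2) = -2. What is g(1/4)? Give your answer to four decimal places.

Write M_i for g''(x_i). With h_i = 1, 1, 1 and divided differences Δ_i = 0, 6, -1, the continuity of g' gives the tridiagonal system
  1·M_0 + 4·M_1 + 1·M_2 = 6(Δ_1 - Δ_0) = 36
  1·M_1 + 4·M_2 + 1·M_3 = 6(Δ_2 - Δ_1) = -42
Clamped end conditions give two more equations: 2h_0·M_0 + h_0·M_1 = 6(Δ_0 - g'(-1)) = 6 and h_2·M_2 + 2h_2·M_3 = 6(g'(2) - Δ_2) = -6.
Solving: M_0 = -58/15, M_1 = 206/15, M_2 = -226/15, M_3 = 68/15.
On [0, 1], g(x) = -3 + 59/15·x + 103/15·x² - 24/5·x³.
With x = 1/4: g(1/4) = -133/80.

-1.6625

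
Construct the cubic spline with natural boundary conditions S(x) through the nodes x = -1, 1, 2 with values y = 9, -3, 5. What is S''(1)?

14

Put m_i = S'' at the i-th knot. Here h = (2, 1) and Δ = (-6, 8), so the interior equations h_(i-1)·m_(i-1) + 2(h_(i-1)+h_i)·m_i + h_i·m_(i+1) = 6(Δ_i − Δ_(i-1)) read
  2·m_0 + 6·m_1 + 1·m_2 = 6(Δ_1 - Δ_0) = 84
Natural end conditions: m_0 = m_2 = 0.
Forward elimination and back-substitution give m_0 = 0, m_1 = 14, m_2 = 0.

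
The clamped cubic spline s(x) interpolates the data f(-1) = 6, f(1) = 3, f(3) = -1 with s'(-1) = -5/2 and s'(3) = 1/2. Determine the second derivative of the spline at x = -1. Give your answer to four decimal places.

2.6250

Write M_i for s''(x_i). With h_i = 2, 2 and divided differences Δ_i = -3/2, -2, the continuity of s' gives the tridiagonal system
  2·M_0 + 8·M_1 + 2·M_2 = 6(Δ_1 - Δ_0) = -3
Clamped end conditions give two more equations: 2h_0·M_0 + h_0·M_1 = 6(Δ_0 - s'(-1)) = 6 and h_1·M_1 + 2h_1·M_2 = 6(s'(3) - Δ_1) = 15.
Solving: M_0 = 21/8, M_1 = -9/4, M_2 = 39/8.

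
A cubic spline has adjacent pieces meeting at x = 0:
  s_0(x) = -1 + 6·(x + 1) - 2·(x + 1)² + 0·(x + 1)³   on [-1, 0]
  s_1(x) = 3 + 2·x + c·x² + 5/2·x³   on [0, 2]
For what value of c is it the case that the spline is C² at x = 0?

s_0''(x) = -4 + 0·(x + 1), so s_0''(0) = -4. On the right, s_1''(0) = 2c, so c = -2.

-2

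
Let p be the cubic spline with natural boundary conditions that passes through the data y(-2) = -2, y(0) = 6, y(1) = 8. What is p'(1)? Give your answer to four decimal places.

Let m_i = p''(x_i). Step sizes h_i = 2, 1; slopes of the chords Δ_i = (y_(i+1) - y_i)/h_i = 4, 2.
  2·m_0 + 6·m_1 + 1·m_2 = 6(Δ_1 - Δ_0) = -12
Natural end conditions: m_0 = m_2 = 0.
Hence m_0 = 0, m_1 = -2, m_2 = 0.
On [0, 1], p'(t) = b_1 + 2c_1·t + 3d_1·t² with b_1 = Δ_1 - h_1(2m_1 + m_2)/6 = 8/3, c_1 = m_1/2 = -1, d_1 = (m_2 - m_1)/(6h_1) = 1/3. So p'(1) = 5/3.

1.6667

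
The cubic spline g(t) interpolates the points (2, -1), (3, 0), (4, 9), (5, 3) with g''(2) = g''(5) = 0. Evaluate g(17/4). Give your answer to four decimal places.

Put M_i = g'' at the i-th knot. Here h = (1, 1, 1) and Δ = (1, 9, -6), so the interior equations h_(i-1)·M_(i-1) + 2(h_(i-1)+h_i)·M_i + h_i·M_(i+1) = 6(Δ_i − Δ_(i-1)) read
  1·M_0 + 4·M_1 + 1·M_2 = 6(Δ_1 - Δ_0) = 48
  1·M_1 + 4·M_2 + 1·M_3 = 6(Δ_2 - Δ_1) = -90
Natural end conditions: M_0 = M_3 = 0.
Forward elimination and back-substitution give M_0 = 0, M_1 = 94/5, M_2 = -136/5, M_3 = 0.
On [4, 5], g(t) = 9 + 46/15·(t - 4) - 68/5·(t - 4)² + 68/15·(t - 4)³.
With (t - 4) = 1/4: g(17/4) = 719/80.

8.9875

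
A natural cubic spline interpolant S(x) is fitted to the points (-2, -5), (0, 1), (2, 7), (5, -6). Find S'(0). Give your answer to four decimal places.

3.7719

Let M_i = S''(x_i). Step sizes h_i = 2, 2, 3; slopes of the chords Δ_i = (y_(i+1) - y_i)/h_i = 3, 3, -13/3.
  2·M_0 + 8·M_1 + 2·M_2 = 6(Δ_1 - Δ_0) = 0
  2·M_1 + 10·M_2 + 3·M_3 = 6(Δ_2 - Δ_1) = -44
Natural end conditions: M_0 = M_3 = 0.
Hence M_0 = 0, M_1 = 22/19, M_2 = -88/19, M_3 = 0.
On [0, 2], S'(x) = b_1 + 2c_1·x + 3d_1·x² with b_1 = Δ_1 - h_1(2M_1 + M_2)/6 = 215/57, c_1 = M_1/2 = 11/19, d_1 = (M_2 - M_1)/(6h_1) = -55/114. So S'(0) = 215/57.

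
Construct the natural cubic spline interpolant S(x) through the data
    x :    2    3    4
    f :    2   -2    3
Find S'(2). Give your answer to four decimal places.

Let M_i = S''(x_i). Step sizes h_i = 1, 1; slopes of the chords Δ_i = (y_(i+1) - y_i)/h_i = -4, 5.
  1·M_0 + 4·M_1 + 1·M_2 = 6(Δ_1 - Δ_0) = 54
Natural end conditions: M_0 = M_2 = 0.
Solving the tridiagonal system: M_0 = 0, M_1 = 27/2, M_2 = 0.
On [2, 3], S'(x) = b_0 + 2c_0·(x - 2) + 3d_0·(x - 2)² with b_0 = Δ_0 - h_0(2M_0 + M_1)/6 = -25/4, c_0 = M_0/2 = 0, d_0 = (M_1 - M_0)/(6h_0) = 9/4. So S'(2) = -25/4.

-6.2500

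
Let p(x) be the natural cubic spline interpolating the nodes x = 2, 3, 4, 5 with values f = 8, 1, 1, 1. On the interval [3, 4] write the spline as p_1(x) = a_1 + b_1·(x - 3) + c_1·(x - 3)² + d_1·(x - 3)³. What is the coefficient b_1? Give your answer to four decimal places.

Put σ_i = p'' at the i-th knot. Here h = (1, 1, 1) and Δ = (-7, 0, 0), so the interior equations h_(i-1)·σ_(i-1) + 2(h_(i-1)+h_i)·σ_i + h_i·σ_(i+1) = 6(Δ_i − Δ_(i-1)) read
  1·σ_0 + 4·σ_1 + 1·σ_2 = 6(Δ_1 - Δ_0) = 42
  1·σ_1 + 4·σ_2 + 1·σ_3 = 6(Δ_2 - Δ_1) = 0
Natural end conditions: σ_0 = σ_3 = 0.
Solving the tridiagonal system: σ_0 = 0, σ_1 = 56/5, σ_2 = -14/5, σ_3 = 0.
On [3, 4], with p_1(x) = a_1 + b_1·(x - 3) + c_1·(x - 3)² + d_1·(x - 3)³: c_1 = σ_1/2 = 28/5, d_1 = (σ_2 - σ_1)/(6h_1) = -7/3, b_1 = Δ_1 - h_1(2σ_1 + σ_2)/6 = -49/15.

-3.2667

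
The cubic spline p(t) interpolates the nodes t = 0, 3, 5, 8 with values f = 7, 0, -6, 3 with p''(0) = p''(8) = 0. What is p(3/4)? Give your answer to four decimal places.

Write σ_i for p''(x_i). With h_i = 3, 2, 3 and divided differences Δ_i = -7/3, -3, 3, the continuity of p' gives the tridiagonal system
  3·σ_0 + 10·σ_1 + 2·σ_2 = 6(Δ_1 - Δ_0) = -4
  2·σ_1 + 10·σ_2 + 3·σ_3 = 6(Δ_2 - Δ_1) = 36
Natural end conditions: σ_0 = σ_3 = 0.
Forward elimination and back-substitution give σ_0 = 0, σ_1 = -7/6, σ_2 = 23/6, σ_3 = 0.
On [0, 3], p(t) = 7 - 7/4·t + 0·t² - 7/108·t³.
With t = 3/4: p(3/4) = 1449/256.

5.6602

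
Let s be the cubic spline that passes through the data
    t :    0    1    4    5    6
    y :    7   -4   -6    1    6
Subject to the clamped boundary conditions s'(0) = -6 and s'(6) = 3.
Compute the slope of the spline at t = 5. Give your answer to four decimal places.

6.6140

With M_i denoting the second derivative at x_i, h_i = 1, 3, 1, 1, and Δ_i = (y_(i+1) − y_i)/h_i = -11, -2/3, 7, 5:
  1·M_0 + 8·M_1 + 3·M_2 = 6(Δ_1 - Δ_0) = 62
  3·M_1 + 8·M_2 + 1·M_3 = 6(Δ_2 - Δ_1) = 46
  1·M_2 + 4·M_3 + 1·M_4 = 6(Δ_3 - Δ_2) = -12
Clamped end conditions give two more equations: 2h_0·M_0 + h_0·M_1 = 6(Δ_0 - s'(0)) = -30 and h_3·M_3 + 2h_3·M_4 = 6(s'(6) - Δ_3) = -12.
Hence M_0 = -1118/57, M_1 = 526/57, M_2 = 148/57, M_3 = -140/57, M_4 = -272/57.
On [5, 6], s'(t) = b_3 + 2c_3·(t - 5) + 3d_3·(t - 5)² with b_3 = Δ_3 - h_3(2M_3 + M_4)/6 = 377/57, c_3 = M_3/2 = -70/57, d_3 = (M_4 - M_3)/(6h_3) = -22/57. So s'(5) = 377/57.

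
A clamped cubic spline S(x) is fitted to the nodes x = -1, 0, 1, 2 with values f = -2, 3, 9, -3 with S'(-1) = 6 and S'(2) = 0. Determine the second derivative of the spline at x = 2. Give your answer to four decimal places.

Let M_i = S''(x_i). Step sizes h_i = 1, 1, 1; slopes of the chords Δ_i = (y_(i+1) - y_i)/h_i = 5, 6, -12.
  1·M_0 + 4·M_1 + 1·M_2 = 6(Δ_1 - Δ_0) = 6
  1·M_1 + 4·M_2 + 1·M_3 = 6(Δ_2 - Δ_1) = -108
Clamped end conditions give two more equations: 2h_0·M_0 + h_0·M_1 = 6(Δ_0 - S'(-1)) = -6 and h_2·M_2 + 2h_2·M_3 = 6(S'(2) - Δ_2) = 72.
Hence M_0 = -54/5, M_1 = 78/5, M_2 = -228/5, M_3 = 294/5.

58.8000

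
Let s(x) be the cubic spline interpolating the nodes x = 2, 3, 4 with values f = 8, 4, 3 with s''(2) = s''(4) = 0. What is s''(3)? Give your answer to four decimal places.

4.5000

Write σ_i for s''(x_i). With h_i = 1, 1 and divided differences Δ_i = -4, -1, the continuity of s' gives the tridiagonal system
  1·σ_0 + 4·σ_1 + 1·σ_2 = 6(Δ_1 - Δ_0) = 18
Natural end conditions: σ_0 = σ_2 = 0.
Solving the tridiagonal system: σ_0 = 0, σ_1 = 9/2, σ_2 = 0.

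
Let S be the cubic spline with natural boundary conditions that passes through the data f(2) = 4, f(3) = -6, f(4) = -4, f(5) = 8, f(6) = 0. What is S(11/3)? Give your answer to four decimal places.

Put m_i = S'' at the i-th knot. Here h = (1, 1, 1, 1) and Δ = (-10, 2, 12, -8), so the interior equations h_(i-1)·m_(i-1) + 2(h_(i-1)+h_i)·m_i + h_i·m_(i+1) = 6(Δ_i − Δ_(i-1)) read
  1·m_0 + 4·m_1 + 1·m_2 = 6(Δ_1 - Δ_0) = 72
  1·m_1 + 4·m_2 + 1·m_3 = 6(Δ_2 - Δ_1) = 60
  1·m_2 + 4·m_3 + 1·m_4 = 6(Δ_3 - Δ_2) = -120
Natural end conditions: m_0 = m_4 = 0.
Hence m_0 = 0, m_1 = 90/7, m_2 = 144/7, m_3 = -246/7, m_4 = 0.
On [3, 4], S(t) = -6 - 40/7·(t - 3) + 45/7·(t - 3)² + 9/7·(t - 3)³.
With (t - 3) = 2/3: S(11/3) = -46/7.

-6.5714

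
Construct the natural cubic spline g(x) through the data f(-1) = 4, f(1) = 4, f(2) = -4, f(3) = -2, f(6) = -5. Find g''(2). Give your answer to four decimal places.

18.9438

Let σ_i = g''(x_i). Step sizes h_i = 2, 1, 1, 3; slopes of the chords Δ_i = (y_(i+1) - y_i)/h_i = 0, -8, 2, -1.
  2·σ_0 + 6·σ_1 + 1·σ_2 = 6(Δ_1 - Δ_0) = -48
  1·σ_1 + 4·σ_2 + 1·σ_3 = 6(Δ_2 - Δ_1) = 60
  1·σ_2 + 8·σ_3 + 3·σ_4 = 6(Δ_3 - Δ_2) = -18
Natural end conditions: σ_0 = σ_4 = 0.
Solving: σ_0 = 0, σ_1 = -993/89, σ_2 = 1686/89, σ_3 = -411/89, σ_4 = 0.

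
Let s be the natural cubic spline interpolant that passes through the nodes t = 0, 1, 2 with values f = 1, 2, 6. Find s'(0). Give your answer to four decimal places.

0.2500

With M_i denoting the second derivative at x_i, h_i = 1, 1, and Δ_i = (y_(i+1) − y_i)/h_i = 1, 4:
  1·M_0 + 4·M_1 + 1·M_2 = 6(Δ_1 - Δ_0) = 18
Natural end conditions: M_0 = M_2 = 0.
Solving the tridiagonal system: M_0 = 0, M_1 = 9/2, M_2 = 0.
On [0, 1], s'(t) = b_0 + 2c_0·t + 3d_0·t² with b_0 = Δ_0 - h_0(2M_0 + M_1)/6 = 1/4, c_0 = M_0/2 = 0, d_0 = (M_1 - M_0)/(6h_0) = 3/4. So s'(0) = 1/4.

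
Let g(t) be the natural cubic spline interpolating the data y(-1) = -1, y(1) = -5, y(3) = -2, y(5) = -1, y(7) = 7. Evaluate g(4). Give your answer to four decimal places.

With M_i denoting the second derivative at x_i, h_i = 2, 2, 2, 2, and Δ_i = (y_(i+1) − y_i)/h_i = -2, 3/2, 1/2, 4:
  2·M_0 + 8·M_1 + 2·M_2 = 6(Δ_1 - Δ_0) = 21
  2·M_1 + 8·M_2 + 2·M_3 = 6(Δ_2 - Δ_1) = -6
  2·M_2 + 8·M_3 + 2·M_4 = 6(Δ_3 - Δ_2) = 21
Natural end conditions: M_0 = M_4 = 0.
Solving: M_0 = 0, M_1 = 45/14, M_2 = -33/14, M_3 = 45/14, M_4 = 0.
On [3, 5], g(t) = -2 + 1·(t - 3) - 33/28·(t - 3)² + 13/28·(t - 3)³.
With (t - 3) = 1: g(4) = -12/7.

-1.7143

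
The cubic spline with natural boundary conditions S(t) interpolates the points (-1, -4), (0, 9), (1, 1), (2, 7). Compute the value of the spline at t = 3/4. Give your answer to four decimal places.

With m_i denoting the second derivative at x_i, h_i = 1, 1, 1, and Δ_i = (y_(i+1) − y_i)/h_i = 13, -8, 6:
  1·m_0 + 4·m_1 + 1·m_2 = 6(Δ_1 - Δ_0) = -126
  1·m_1 + 4·m_2 + 1·m_3 = 6(Δ_2 - Δ_1) = 84
Natural end conditions: m_0 = m_3 = 0.
Hence m_0 = 0, m_1 = -196/5, m_2 = 154/5, m_3 = 0.
On [0, 1], S(t) = 9 - 1/15·t - 98/5·t² + 35/3·t³.
With t = 3/4: S(3/4) = 911/320.

2.8469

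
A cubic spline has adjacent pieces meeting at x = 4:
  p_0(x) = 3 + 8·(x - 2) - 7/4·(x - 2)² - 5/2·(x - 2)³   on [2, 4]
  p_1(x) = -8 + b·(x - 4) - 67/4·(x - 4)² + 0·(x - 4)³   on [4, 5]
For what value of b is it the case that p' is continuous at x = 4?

p_0'(x) = 8 - 7/2·(x - 2) - 15/2·(x - 2)², so p_0'(4) = -29. On the right, p_1'(4) = b, so b = -29.

-29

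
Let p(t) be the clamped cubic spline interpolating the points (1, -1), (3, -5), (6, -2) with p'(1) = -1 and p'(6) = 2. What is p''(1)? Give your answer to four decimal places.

Write σ_i for p''(x_i). With h_i = 2, 3 and divided differences Δ_i = -2, 1, the continuity of p' gives the tridiagonal system
  2·σ_0 + 10·σ_1 + 3·σ_2 = 6(Δ_1 - Δ_0) = 18
Clamped end conditions give two more equations: 2h_0·σ_0 + h_0·σ_1 = 6(Δ_0 - p'(1)) = -6 and h_1·σ_1 + 2h_1·σ_2 = 6(p'(6) - Δ_1) = 6.
Hence σ_0 = -27/10, σ_1 = 12/5, σ_2 = -1/5.

-2.7000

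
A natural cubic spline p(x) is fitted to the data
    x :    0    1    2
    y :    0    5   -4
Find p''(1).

-21

Write σ_i for p''(x_i). With h_i = 1, 1 and divided differences Δ_i = 5, -9, the continuity of p' gives the tridiagonal system
  1·σ_0 + 4·σ_1 + 1·σ_2 = 6(Δ_1 - Δ_0) = -84
Natural end conditions: σ_0 = σ_2 = 0.
Solving the tridiagonal system: σ_0 = 0, σ_1 = -21, σ_2 = 0.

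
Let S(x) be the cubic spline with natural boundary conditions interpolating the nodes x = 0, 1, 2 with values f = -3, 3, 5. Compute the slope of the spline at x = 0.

7

Put m_i = S'' at the i-th knot. Here h = (1, 1) and Δ = (6, 2), so the interior equations h_(i-1)·m_(i-1) + 2(h_(i-1)+h_i)·m_i + h_i·m_(i+1) = 6(Δ_i − Δ_(i-1)) read
  1·m_0 + 4·m_1 + 1·m_2 = 6(Δ_1 - Δ_0) = -24
Natural end conditions: m_0 = m_2 = 0.
Solving: m_0 = 0, m_1 = -6, m_2 = 0.
On [0, 1], S'(x) = b_0 + 2c_0·x + 3d_0·x² with b_0 = Δ_0 - h_0(2m_0 + m_1)/6 = 7, c_0 = m_0/2 = 0, d_0 = (m_1 - m_0)/(6h_0) = -1. So S'(0) = 7.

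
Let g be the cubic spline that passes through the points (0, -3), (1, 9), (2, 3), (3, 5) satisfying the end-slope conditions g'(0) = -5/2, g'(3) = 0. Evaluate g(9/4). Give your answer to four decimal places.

With M_i denoting the second derivative at x_i, h_i = 1, 1, 1, and Δ_i = (y_(i+1) − y_i)/h_i = 12, -6, 2:
  1·M_0 + 4·M_1 + 1·M_2 = 6(Δ_1 - Δ_0) = -108
  1·M_1 + 4·M_2 + 1·M_3 = 6(Δ_2 - Δ_1) = 48
Clamped end conditions give two more equations: 2h_0·M_0 + h_0·M_1 = 6(Δ_0 - g'(0)) = 87 and h_2·M_2 + 2h_2·M_3 = 6(g'(3) - Δ_2) = -12.
Forward elimination and back-substitution give M_0 = 1042/15, M_1 = -779/15, M_2 = 454/15, M_3 = -317/15.
On [2, 3], g(x) = 3 - 137/30·(x - 2) + 227/15·(x - 2)² - 257/30·(x - 2)³.
With (x - 2) = 1/4: g(9/4) = 1709/640.

2.6703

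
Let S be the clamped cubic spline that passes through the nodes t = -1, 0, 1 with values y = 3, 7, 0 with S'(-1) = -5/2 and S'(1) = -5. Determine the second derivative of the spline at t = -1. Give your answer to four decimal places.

Let σ_i = S''(x_i). Step sizes h_i = 1, 1; slopes of the chords Δ_i = (y_(i+1) - y_i)/h_i = 4, -7.
  1·σ_0 + 4·σ_1 + 1·σ_2 = 6(Δ_1 - Δ_0) = -66
Clamped end conditions give two more equations: 2h_0·σ_0 + h_0·σ_1 = 6(Δ_0 - S'(-1)) = 39 and h_1·σ_1 + 2h_1·σ_2 = 6(S'(1) - Δ_1) = 12.
Hence σ_0 = 139/4, σ_1 = -61/2, σ_2 = 85/4.

34.7500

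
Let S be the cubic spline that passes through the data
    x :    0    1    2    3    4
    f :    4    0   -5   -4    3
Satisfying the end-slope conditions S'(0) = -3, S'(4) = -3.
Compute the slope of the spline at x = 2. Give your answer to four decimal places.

-3.6429

With M_i denoting the second derivative at x_i, h_i = 1, 1, 1, 1, and Δ_i = (y_(i+1) − y_i)/h_i = -4, -5, 1, 7:
  1·M_0 + 4·M_1 + 1·M_2 = 6(Δ_1 - Δ_0) = -6
  1·M_1 + 4·M_2 + 1·M_3 = 6(Δ_2 - Δ_1) = 36
  1·M_2 + 4·M_3 + 1·M_4 = 6(Δ_3 - Δ_2) = 36
Clamped end conditions give two more equations: 2h_0·M_0 + h_0·M_1 = 6(Δ_0 - S'(0)) = -6 and h_3·M_3 + 2h_3·M_4 = 6(S'(4) - Δ_3) = -60.
Forward elimination and back-substitution give M_0 = -51/28, M_1 = -33/14, M_2 = 21/4, M_3 = 243/14, M_4 = -1083/28.
On [2, 3], S'(x) = b_2 + 2c_2·(x - 2) + 3d_2·(x - 2)² with b_2 = Δ_2 - h_2(2M_2 + M_3)/6 = -51/14, c_2 = M_2/2 = 21/8, d_2 = (M_3 - M_2)/(6h_2) = 113/56. So S'(2) = -51/14.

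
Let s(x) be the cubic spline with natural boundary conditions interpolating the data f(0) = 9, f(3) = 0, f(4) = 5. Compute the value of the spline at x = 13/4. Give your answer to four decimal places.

With M_i denoting the second derivative at x_i, h_i = 3, 1, and Δ_i = (y_(i+1) − y_i)/h_i = -3, 5:
  3·M_0 + 8·M_1 + 1·M_2 = 6(Δ_1 - Δ_0) = 48
Natural end conditions: M_0 = M_2 = 0.
Solving the tridiagonal system: M_0 = 0, M_1 = 6, M_2 = 0.
On [3, 4], s(x) = 0 + 3·(x - 3) + 3·(x - 3)² - 1·(x - 3)³.
With (x - 3) = 1/4: s(13/4) = 59/64.

0.9219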